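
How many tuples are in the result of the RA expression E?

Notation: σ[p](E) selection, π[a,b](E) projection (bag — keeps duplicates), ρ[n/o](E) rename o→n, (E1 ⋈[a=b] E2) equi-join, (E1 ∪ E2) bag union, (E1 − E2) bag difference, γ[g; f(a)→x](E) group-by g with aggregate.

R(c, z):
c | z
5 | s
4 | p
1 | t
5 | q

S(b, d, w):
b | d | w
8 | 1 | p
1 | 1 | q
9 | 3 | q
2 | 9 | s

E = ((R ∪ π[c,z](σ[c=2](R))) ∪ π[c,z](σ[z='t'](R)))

Stepwise |·|:
  R → 4
  R → 4
  σ[c=2](R) → 0
  π[c,z](σ[c=2](R)) → 0
  (R ∪ π[c,z](σ[c=2](R))) → 4
  R → 4
  σ[z='t'](R) → 1
  π[c,z](σ[z='t'](R)) → 1
  ((R ∪ π[c,z](σ[c=2](R))) ∪ π[c,z](σ[z='t'](R))) → 5

|E| = 5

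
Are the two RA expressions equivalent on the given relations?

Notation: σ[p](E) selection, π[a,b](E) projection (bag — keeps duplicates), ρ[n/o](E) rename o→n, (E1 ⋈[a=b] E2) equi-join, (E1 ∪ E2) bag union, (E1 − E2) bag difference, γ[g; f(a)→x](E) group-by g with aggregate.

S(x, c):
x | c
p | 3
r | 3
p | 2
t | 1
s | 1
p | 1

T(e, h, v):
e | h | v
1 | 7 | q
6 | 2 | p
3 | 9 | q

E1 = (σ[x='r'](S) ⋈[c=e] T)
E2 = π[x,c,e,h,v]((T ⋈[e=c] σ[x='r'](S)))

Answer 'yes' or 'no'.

E1 subexpression sizes:
  S → 6
  σ[x='r'](S) → 1
  T → 3
  (σ[x='r'](S) ⋈[c=e] T) → 1
E2 subexpression sizes:
  T → 3
  S → 6
  σ[x='r'](S) → 1
  (T ⋈[e=c] σ[x='r'](S)) → 1
  π[x,c,e,h,v]((T ⋈[e=c] σ[x='r'](S))) → 1

E1 and E2 produce the same multiset:
x | c | e | h | v
r | 3 | 3 | 9 | q

yes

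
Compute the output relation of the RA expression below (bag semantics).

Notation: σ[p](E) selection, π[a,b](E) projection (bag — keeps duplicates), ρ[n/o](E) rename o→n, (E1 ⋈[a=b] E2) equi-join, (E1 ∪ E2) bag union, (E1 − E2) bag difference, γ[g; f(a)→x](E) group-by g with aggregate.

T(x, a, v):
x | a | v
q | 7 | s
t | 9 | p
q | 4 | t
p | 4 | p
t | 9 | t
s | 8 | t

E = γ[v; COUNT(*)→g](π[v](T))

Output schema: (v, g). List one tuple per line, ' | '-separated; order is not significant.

Per-node cardinality:
  T → 6
  π[v](T) → 6
  γ[v; COUNT(*)→g](π[v](T)) → 3

== RESULT ==
v | g
p | 2
s | 1
t | 3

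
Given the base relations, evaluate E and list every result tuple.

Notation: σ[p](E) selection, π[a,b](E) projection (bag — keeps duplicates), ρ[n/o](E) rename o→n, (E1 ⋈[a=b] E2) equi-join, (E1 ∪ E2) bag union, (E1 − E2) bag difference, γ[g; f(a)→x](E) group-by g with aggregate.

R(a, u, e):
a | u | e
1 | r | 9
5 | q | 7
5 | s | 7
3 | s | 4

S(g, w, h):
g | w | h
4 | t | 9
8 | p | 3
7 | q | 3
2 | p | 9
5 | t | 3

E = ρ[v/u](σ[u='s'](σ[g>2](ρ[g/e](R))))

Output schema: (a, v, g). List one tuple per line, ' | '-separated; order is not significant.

Stepwise |·|:
  R → 4
  ρ[g/e](R) → 4
  σ[g>2](ρ[g/e](R)) → 4
  σ[u='s'](σ[g>2](ρ[g/e](R))) → 2
  ρ[v/u](σ[u='s'](σ[g>2](ρ[g/e](R)))) → 2

== RESULT ==
a | v | g
3 | s | 4
5 | s | 7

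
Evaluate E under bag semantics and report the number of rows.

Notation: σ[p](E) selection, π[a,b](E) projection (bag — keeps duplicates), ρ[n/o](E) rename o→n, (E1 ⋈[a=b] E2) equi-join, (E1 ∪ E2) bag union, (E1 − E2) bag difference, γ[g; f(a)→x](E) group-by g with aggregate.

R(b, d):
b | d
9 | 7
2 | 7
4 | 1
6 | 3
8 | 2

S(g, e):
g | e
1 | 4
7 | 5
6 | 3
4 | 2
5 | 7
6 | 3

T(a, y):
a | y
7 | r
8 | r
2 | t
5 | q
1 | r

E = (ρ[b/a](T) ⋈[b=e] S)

Row counts bottom-up:
  T → 5
  ρ[b/a](T) → 5
  S → 6
  (ρ[b/a](T) ⋈[b=e] S) → 3

|E| = 3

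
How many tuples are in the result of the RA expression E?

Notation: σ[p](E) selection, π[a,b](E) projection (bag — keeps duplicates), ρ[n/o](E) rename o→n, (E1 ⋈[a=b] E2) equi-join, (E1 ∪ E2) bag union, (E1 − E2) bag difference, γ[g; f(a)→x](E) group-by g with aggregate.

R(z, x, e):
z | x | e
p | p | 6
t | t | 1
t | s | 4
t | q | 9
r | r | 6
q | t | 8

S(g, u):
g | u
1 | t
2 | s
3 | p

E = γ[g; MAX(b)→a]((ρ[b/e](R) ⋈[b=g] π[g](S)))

Row counts bottom-up:
  R → 6
  ρ[b/e](R) → 6
  S → 3
  π[g](S) → 3
  (ρ[b/e](R) ⋈[b=g] π[g](S)) → 1
  γ[g; MAX(b)→a]((ρ[b/e](R) ⋈[b=g] π[g](S))) → 1

|E| = 1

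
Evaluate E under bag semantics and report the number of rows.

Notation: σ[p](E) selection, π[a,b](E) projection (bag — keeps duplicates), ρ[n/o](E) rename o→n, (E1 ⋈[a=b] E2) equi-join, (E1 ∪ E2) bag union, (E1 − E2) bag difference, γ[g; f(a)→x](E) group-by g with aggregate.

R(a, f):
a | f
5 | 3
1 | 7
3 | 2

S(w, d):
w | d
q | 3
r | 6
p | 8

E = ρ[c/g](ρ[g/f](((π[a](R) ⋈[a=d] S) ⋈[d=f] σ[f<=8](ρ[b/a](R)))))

Subexpression sizes:
  R → 3
  π[a](R) → 3
  S → 3
  (π[a](R) ⋈[a=d] S) → 1
  R → 3
  ρ[b/a](R) → 3
  σ[f<=8](ρ[b/a](R)) → 3
  ((π[a](R) ⋈[a=d] S) ⋈[d=f] σ[f<=8](ρ[b/a](R))) → 1
  ρ[g/f](((π[a](R) ⋈[a=d] S) ⋈[d=f] σ[f<=8](ρ[b/a](R)))) → 1
  ρ[c/g](ρ[g/f](((π[a](R) ⋈[a=d] S) ⋈[d=f] σ[f<=8](ρ[b/a](R))))) → 1

|E| = 1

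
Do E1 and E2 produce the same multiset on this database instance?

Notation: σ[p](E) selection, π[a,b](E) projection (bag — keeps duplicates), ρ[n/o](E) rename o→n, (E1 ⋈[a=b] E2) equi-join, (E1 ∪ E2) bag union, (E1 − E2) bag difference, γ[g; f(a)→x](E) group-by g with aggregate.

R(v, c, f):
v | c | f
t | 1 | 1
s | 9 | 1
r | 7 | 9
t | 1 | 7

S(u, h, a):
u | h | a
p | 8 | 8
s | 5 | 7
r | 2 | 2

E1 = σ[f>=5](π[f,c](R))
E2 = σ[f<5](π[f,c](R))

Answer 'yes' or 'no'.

E1 per-node cardinality:
  R → 4
  π[f,c](R) → 4
  σ[f>=5](π[f,c](R)) → 2
E2 per-node cardinality:
  R → 4
  π[f,c](R) → 4
  σ[f<5](π[f,c](R)) → 2

E1 result:
f | c
7 | 1
9 | 7
E2 result:
f | c
1 | 1
1 | 9
Witness: (1, 1) appears 0× in E1 but 1× in E2.

no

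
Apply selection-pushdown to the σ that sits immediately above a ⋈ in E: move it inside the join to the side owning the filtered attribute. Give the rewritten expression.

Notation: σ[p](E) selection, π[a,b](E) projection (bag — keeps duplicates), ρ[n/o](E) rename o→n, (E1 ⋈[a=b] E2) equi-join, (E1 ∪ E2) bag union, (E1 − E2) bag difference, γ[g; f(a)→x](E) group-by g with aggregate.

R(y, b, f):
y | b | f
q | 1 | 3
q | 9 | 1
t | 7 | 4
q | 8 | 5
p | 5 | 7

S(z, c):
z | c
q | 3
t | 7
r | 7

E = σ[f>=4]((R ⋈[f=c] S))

σ filters on f, owned by the left side.
E' = (σ[f>=4](R) ⋈[f=c] S)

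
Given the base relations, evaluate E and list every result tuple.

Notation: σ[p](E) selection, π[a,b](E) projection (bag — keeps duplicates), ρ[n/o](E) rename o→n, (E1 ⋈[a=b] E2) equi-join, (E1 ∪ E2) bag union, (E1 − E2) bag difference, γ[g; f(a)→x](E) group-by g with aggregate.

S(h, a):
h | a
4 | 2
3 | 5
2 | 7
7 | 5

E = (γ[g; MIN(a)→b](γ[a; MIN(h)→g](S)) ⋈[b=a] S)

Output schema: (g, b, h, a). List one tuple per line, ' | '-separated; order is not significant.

Row counts bottom-up:
  S → 4
  γ[a; MIN(h)→g](S) → 3
  γ[g; MIN(a)→b](γ[a; MIN(h)→g](S)) → 3
  S → 4
  (γ[g; MIN(a)→b](γ[a; MIN(h)→g](S)) ⋈[b=a] S) → 4

== RESULT ==
g | b | h | a
2 | 7 | 2 | 7
3 | 5 | 3 | 5
3 | 5 | 7 | 5
4 | 2 | 4 | 2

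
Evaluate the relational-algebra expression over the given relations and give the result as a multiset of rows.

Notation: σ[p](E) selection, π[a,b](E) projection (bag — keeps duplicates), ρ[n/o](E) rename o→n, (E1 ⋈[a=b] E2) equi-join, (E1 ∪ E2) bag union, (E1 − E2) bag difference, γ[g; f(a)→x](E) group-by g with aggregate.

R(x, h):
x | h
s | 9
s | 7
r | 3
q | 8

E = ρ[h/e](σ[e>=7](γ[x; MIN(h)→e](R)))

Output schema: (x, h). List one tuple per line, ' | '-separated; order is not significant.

Stepwise |·|:
  R → 4
  γ[x; MIN(h)→e](R) → 3
  σ[e>=7](γ[x; MIN(h)→e](R)) → 2
  ρ[h/e](σ[e>=7](γ[x; MIN(h)→e](R))) → 2

== RESULT ==
x | h
q | 8
s | 7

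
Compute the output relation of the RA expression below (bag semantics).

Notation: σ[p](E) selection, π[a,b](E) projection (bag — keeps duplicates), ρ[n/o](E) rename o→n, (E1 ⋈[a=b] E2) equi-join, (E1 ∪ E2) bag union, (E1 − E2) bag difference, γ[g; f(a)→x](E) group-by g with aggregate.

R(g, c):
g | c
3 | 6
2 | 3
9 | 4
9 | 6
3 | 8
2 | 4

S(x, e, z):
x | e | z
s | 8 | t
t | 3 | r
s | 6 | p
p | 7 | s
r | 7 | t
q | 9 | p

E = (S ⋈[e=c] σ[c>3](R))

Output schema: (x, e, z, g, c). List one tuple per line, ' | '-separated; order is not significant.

Subexpression sizes:
  S → 6
  R → 6
  σ[c>3](R) → 5
  (S ⋈[e=c] σ[c>3](R)) → 3

== RESULT ==
x | e | z | g | c
s | 6 | p | 3 | 6
s | 6 | p | 9 | 6
s | 8 | t | 3 | 8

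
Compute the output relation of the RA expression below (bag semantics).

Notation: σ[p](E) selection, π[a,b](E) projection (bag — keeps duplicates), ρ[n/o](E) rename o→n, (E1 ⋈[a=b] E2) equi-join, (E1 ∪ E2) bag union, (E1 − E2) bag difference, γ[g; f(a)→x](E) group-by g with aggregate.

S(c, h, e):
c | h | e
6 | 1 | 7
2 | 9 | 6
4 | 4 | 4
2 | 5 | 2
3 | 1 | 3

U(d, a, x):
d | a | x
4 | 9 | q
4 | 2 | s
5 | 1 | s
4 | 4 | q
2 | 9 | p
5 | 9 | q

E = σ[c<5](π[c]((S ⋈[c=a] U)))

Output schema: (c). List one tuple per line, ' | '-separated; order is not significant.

Per-node cardinality:
  S → 5
  U → 6
  (S ⋈[c=a] U) → 3
  π[c]((S ⋈[c=a] U)) → 3
  σ[c<5](π[c]((S ⋈[c=a] U))) → 3

== RESULT ==
c
2
2
4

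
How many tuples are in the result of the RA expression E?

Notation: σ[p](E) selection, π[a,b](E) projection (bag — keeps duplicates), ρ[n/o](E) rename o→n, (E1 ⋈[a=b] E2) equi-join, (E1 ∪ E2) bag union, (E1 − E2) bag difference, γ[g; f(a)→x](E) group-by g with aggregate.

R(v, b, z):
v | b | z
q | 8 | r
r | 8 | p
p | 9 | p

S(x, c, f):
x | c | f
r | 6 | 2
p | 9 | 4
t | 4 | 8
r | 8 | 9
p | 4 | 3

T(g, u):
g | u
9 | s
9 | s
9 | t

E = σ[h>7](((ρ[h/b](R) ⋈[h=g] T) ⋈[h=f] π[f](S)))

Stepwise |·|:
  R → 3
  ρ[h/b](R) → 3
  T → 3
  (ρ[h/b](R) ⋈[h=g] T) → 3
  S → 5
  π[f](S) → 5
  ((ρ[h/b](R) ⋈[h=g] T) ⋈[h=f] π[f](S)) → 3
  σ[h>7](((ρ[h/b](R) ⋈[h=g] T) ⋈[h=f] π[f](S))) → 3

|E| = 3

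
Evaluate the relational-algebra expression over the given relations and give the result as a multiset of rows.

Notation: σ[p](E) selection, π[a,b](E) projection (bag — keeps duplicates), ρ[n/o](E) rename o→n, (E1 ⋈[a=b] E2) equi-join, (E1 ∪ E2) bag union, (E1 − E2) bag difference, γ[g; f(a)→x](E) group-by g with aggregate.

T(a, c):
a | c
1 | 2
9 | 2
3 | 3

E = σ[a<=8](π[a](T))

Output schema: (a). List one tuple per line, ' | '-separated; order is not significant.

Subexpression sizes:
  T → 3
  π[a](T) → 3
  σ[a<=8](π[a](T)) → 2

== RESULT ==
a
1
3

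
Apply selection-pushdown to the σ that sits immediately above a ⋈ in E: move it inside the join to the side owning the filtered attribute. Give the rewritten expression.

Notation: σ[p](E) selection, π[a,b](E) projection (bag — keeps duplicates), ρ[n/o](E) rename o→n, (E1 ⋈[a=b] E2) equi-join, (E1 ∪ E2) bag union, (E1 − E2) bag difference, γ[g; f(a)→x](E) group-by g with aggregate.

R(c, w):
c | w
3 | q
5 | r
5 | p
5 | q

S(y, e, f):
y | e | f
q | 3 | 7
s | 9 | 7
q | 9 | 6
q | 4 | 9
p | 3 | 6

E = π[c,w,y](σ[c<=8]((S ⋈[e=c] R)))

σ filters on c, owned by the right side.
E' = π[c,w,y]((S ⋈[e=c] σ[c<=8](R)))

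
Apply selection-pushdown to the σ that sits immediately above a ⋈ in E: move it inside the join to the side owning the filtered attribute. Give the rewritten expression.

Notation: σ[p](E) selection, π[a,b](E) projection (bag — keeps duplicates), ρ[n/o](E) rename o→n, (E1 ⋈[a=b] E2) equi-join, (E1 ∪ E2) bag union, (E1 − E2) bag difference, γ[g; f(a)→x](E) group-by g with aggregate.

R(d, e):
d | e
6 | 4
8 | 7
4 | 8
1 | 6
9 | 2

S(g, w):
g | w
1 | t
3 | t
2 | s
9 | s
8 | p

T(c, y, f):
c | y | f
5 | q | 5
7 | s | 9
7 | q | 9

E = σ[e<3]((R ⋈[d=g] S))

σ filters on e, owned by the left side.
E' = (σ[e<3](R) ⋈[d=g] S)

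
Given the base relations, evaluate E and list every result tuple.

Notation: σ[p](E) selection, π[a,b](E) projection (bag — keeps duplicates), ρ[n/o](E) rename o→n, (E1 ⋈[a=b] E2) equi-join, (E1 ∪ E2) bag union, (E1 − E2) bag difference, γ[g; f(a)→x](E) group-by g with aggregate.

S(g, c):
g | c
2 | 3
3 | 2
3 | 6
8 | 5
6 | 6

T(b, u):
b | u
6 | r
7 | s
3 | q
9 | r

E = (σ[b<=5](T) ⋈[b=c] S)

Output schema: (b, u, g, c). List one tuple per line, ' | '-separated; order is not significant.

Row counts bottom-up:
  T → 4
  σ[b<=5](T) → 1
  S → 5
  (σ[b<=5](T) ⋈[b=c] S) → 1

== RESULT ==
b | u | g | c
3 | q | 2 | 3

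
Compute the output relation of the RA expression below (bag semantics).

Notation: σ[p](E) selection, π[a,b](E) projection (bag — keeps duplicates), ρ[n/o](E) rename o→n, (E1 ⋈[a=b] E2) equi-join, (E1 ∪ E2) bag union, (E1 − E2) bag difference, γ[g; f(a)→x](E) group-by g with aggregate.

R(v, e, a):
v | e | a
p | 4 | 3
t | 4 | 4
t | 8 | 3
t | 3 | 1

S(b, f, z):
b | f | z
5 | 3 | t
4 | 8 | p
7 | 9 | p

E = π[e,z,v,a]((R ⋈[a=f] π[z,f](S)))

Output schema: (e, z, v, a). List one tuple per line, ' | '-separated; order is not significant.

Per-node cardinality:
  R → 4
  S → 3
  π[z,f](S) → 3
  (R ⋈[a=f] π[z,f](S)) → 2
  π[e,z,v,a]((R ⋈[a=f] π[z,f](S))) → 2

== RESULT ==
e | z | v | a
4 | t | p | 3
8 | t | t | 3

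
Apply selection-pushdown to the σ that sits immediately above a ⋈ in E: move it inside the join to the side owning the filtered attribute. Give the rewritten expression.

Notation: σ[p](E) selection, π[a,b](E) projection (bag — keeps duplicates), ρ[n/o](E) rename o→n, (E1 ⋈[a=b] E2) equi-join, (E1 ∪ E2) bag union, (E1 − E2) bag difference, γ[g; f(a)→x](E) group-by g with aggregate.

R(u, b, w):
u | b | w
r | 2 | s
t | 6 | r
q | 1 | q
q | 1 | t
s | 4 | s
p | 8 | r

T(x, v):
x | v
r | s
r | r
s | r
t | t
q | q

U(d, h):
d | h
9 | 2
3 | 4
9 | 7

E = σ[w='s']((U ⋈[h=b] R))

σ filters on w, owned by the right side.
E' = (U ⋈[h=b] σ[w='s'](R))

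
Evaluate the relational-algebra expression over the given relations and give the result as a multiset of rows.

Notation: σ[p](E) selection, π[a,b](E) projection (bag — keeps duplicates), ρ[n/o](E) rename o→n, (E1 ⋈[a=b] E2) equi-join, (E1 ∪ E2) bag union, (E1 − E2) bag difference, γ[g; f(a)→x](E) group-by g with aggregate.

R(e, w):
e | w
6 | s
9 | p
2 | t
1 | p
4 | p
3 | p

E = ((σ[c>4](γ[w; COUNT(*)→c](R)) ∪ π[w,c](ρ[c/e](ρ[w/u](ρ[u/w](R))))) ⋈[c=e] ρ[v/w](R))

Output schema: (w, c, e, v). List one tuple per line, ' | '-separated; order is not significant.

Stepwise |·|:
  R → 6
  γ[w; COUNT(*)→c](R) → 3
  σ[c>4](γ[w; COUNT(*)→c](R)) → 0
  R → 6
  ρ[u/w](R) → 6
  ρ[w/u](ρ[u/w](R)) → 6
  ρ[c/e](ρ[w/u](ρ[u/w](R))) → 6
  π[w,c](ρ[c/e](ρ[w/u](ρ[u/w](R)))) → 6
  (σ[c>4](γ[w; COUNT(*)→c](R)) ∪ π[w,c](ρ[c/e](ρ[w/u](ρ[u/w](R))))) → 6
  R → 6
  ρ[v/w](R) → 6
  ((σ[c>4](γ[w; COUNT(*)→c](R)) ∪ π[w,c](ρ[c/e](ρ[w/u](ρ[u/w](R))))) ⋈[c=e] ρ[v/w](R)) → 6

== RESULT ==
w | c | e | v
p | 1 | 1 | p
p | 3 | 3 | p
p | 4 | 4 | p
p | 9 | 9 | p
s | 6 | 6 | s
t | 2 | 2 | t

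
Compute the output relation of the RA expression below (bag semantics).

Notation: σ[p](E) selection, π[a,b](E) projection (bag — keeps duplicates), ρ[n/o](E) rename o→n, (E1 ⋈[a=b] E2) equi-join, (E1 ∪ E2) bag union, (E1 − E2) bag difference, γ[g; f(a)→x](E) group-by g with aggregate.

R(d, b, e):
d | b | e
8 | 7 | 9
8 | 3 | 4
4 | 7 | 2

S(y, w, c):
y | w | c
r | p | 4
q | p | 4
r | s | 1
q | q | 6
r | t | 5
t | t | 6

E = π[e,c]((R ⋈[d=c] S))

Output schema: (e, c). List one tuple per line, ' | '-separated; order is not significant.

Per-node cardinality:
  R → 3
  S → 6
  (R ⋈[d=c] S) → 2
  π[e,c]((R ⋈[d=c] S)) → 2

== RESULT ==
e | c
2 | 4
2 | 4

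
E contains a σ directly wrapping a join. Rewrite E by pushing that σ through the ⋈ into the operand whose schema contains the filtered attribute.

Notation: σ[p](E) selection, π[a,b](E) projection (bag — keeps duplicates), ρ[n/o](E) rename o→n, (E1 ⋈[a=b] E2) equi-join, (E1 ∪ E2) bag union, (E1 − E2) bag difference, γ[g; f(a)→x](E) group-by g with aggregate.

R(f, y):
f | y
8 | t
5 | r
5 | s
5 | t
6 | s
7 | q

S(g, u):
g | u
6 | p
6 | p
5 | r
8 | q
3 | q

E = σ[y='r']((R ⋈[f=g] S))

σ filters on y, owned by the left side.
E' = (σ[y='r'](R) ⋈[f=g] S)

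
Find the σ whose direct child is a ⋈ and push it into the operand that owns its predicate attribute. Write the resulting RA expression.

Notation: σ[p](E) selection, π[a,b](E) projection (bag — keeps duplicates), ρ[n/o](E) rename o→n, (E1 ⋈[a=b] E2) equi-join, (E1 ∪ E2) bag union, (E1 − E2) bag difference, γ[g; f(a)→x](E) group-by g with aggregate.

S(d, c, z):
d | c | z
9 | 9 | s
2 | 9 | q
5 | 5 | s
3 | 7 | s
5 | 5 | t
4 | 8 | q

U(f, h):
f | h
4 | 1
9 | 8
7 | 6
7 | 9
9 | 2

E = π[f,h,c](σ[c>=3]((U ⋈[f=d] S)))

σ filters on c, owned by the right side.
E' = π[f,h,c]((U ⋈[f=d] σ[c>=3](S)))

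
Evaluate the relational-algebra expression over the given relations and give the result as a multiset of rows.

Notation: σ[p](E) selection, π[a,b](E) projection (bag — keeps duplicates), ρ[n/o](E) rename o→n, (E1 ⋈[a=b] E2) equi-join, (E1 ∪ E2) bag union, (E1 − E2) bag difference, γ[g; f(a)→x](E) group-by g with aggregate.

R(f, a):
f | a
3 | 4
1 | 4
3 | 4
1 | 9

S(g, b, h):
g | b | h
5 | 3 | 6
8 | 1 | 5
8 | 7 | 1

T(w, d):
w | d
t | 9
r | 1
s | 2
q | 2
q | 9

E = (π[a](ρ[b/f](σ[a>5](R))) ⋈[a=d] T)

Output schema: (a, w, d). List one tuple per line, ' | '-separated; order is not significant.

Per-node cardinality:
  R → 4
  σ[a>5](R) → 1
  ρ[b/f](σ[a>5](R)) → 1
  π[a](ρ[b/f](σ[a>5](R))) → 1
  T → 5
  (π[a](ρ[b/f](σ[a>5](R))) ⋈[a=d] T) → 2

== RESULT ==
a | w | d
9 | q | 9
9 | t | 9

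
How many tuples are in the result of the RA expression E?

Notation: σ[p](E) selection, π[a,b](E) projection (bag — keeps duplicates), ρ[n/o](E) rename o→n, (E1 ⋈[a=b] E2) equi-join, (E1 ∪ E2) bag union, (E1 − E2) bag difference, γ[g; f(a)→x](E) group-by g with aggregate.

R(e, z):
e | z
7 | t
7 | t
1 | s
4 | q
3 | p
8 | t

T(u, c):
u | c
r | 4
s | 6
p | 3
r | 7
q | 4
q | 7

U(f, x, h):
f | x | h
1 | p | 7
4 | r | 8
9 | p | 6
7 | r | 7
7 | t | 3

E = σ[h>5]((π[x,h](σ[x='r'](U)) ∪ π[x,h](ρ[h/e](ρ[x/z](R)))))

Row counts bottom-up:
  U → 5
  σ[x='r'](U) → 2
  π[x,h](σ[x='r'](U)) → 2
  R → 6
  ρ[x/z](R) → 6
  ρ[h/e](ρ[x/z](R)) → 6
  π[x,h](ρ[h/e](ρ[x/z](R))) → 6
  (π[x,h](σ[x='r'](U)) ∪ π[x,h](ρ[h/e](ρ[x/z](R)))) → 8
  σ[h>5]((π[x,h](σ[x='r'](U)) ∪ π[x,h](ρ[h/e](ρ[x/z](R))))) → 5

|E| = 5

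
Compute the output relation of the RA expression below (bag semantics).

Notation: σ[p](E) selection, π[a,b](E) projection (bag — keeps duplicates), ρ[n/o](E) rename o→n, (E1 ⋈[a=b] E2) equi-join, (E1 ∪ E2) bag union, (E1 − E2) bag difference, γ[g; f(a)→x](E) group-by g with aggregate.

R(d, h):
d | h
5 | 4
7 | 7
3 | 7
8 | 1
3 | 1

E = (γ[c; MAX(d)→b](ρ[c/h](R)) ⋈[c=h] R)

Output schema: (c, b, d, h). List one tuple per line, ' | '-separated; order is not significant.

Row counts bottom-up:
  R → 5
  ρ[c/h](R) → 5
  γ[c; MAX(d)→b](ρ[c/h](R)) → 3
  R → 5
  (γ[c; MAX(d)→b](ρ[c/h](R)) ⋈[c=h] R) → 5

== RESULT ==
c | b | d | h
1 | 8 | 3 | 1
1 | 8 | 8 | 1
4 | 5 | 5 | 4
7 | 7 | 3 | 7
7 | 7 | 7 | 7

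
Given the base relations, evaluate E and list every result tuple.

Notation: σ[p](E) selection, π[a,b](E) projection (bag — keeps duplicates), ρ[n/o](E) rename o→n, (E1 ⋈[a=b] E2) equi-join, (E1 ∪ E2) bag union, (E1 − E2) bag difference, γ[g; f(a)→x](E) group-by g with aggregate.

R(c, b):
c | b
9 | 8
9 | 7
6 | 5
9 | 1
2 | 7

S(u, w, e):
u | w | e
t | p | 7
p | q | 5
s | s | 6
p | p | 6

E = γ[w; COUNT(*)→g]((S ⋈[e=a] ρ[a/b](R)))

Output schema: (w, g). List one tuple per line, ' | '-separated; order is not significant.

Row counts bottom-up:
  S → 4
  R → 5
  ρ[a/b](R) → 5
  (S ⋈[e=a] ρ[a/b](R)) → 3
  γ[w; COUNT(*)→g]((S ⋈[e=a] ρ[a/b](R))) → 2

== RESULT ==
w | g
p | 2
q | 1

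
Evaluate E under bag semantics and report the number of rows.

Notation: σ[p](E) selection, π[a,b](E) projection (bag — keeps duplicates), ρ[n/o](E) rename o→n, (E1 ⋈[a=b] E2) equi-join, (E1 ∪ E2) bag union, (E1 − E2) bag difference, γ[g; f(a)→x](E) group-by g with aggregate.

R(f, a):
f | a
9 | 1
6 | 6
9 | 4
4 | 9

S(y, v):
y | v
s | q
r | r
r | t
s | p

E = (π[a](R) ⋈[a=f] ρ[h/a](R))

Row counts bottom-up:
  R → 4
  π[a](R) → 4
  R → 4
  ρ[h/a](R) → 4
  (π[a](R) ⋈[a=f] ρ[h/a](R)) → 4

|E| = 4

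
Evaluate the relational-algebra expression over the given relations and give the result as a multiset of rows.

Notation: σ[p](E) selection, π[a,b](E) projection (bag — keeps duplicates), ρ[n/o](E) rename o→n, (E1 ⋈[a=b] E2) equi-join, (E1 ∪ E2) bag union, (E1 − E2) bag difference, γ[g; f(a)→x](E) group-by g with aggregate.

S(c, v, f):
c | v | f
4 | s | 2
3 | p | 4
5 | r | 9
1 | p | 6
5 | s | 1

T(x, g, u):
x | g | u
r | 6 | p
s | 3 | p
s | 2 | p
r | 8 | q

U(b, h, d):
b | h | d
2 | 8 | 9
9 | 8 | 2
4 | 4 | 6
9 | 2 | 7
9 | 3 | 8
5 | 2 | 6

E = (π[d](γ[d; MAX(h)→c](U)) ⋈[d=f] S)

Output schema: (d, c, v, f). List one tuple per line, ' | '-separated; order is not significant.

Stepwise |·|:
  U → 6
  γ[d; MAX(h)→c](U) → 5
  π[d](γ[d; MAX(h)→c](U)) → 5
  S → 5
  (π[d](γ[d; MAX(h)→c](U)) ⋈[d=f] S) → 3

== RESULT ==
d | c | v | f
2 | 4 | s | 2
6 | 1 | p | 6
9 | 5 | r | 9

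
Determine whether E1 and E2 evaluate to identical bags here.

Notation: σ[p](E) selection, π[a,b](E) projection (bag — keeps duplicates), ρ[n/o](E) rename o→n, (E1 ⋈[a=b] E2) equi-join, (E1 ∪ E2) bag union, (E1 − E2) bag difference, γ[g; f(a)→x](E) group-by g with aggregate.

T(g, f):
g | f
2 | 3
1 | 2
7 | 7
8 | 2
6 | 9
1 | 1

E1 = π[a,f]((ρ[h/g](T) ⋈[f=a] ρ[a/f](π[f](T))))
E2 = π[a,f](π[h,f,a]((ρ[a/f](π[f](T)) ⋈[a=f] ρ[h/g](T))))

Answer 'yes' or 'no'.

E1 stepwise |·|:
  T → 6
  ρ[h/g](T) → 6
  T → 6
  π[f](T) → 6
  ρ[a/f](π[f](T)) → 6
  (ρ[h/g](T) ⋈[f=a] ρ[a/f](π[f](T))) → 8
  π[a,f]((ρ[h/g](T) ⋈[f=a] ρ[a/f](π[f](T)))) → 8
E2 stepwise |·|:
  T → 6
  π[f](T) → 6
  ρ[a/f](π[f](T)) → 6
  T → 6
  ρ[h/g](T) → 6
  (ρ[a/f](π[f](T)) ⋈[a=f] ρ[h/g](T)) → 8
  π[h,f,a]((ρ[a/f](π[f](T)) ⋈[a=f] ρ[h/g](T))) → 8
  π[a,f](π[h,f,a]((ρ[a/f](π[f](T)) ⋈[a=f] ρ[h/g](T)))) → 8

E1 and E2 produce the same multiset:
a | f
1 | 1
2 | 2
2 | 2
2 | 2
2 | 2
3 | 3
7 | 7
9 | 9

yes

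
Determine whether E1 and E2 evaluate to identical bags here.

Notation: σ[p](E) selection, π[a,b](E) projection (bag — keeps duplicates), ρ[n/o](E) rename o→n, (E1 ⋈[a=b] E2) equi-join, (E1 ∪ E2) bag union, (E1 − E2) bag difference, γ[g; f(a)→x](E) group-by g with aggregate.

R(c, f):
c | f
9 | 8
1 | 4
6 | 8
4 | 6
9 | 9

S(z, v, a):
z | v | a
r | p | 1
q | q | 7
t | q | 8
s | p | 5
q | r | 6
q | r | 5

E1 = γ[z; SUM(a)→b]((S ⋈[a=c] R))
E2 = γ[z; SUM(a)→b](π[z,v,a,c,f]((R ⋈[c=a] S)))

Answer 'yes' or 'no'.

E1 per-node cardinality:
  S → 6
  R → 5
  (S ⋈[a=c] R) → 2
  γ[z; SUM(a)→b]((S ⋈[a=c] R)) → 2
E2 per-node cardinality:
  R → 5
  S → 6
  (R ⋈[c=a] S) → 2
  π[z,v,a,c,f]((R ⋈[c=a] S)) → 2
  γ[z; SUM(a)→b](π[z,v,a,c,f]((R ⋈[c=a] S))) → 2

E1 and E2 produce the same multiset:
z | b
q | 6
r | 1

yes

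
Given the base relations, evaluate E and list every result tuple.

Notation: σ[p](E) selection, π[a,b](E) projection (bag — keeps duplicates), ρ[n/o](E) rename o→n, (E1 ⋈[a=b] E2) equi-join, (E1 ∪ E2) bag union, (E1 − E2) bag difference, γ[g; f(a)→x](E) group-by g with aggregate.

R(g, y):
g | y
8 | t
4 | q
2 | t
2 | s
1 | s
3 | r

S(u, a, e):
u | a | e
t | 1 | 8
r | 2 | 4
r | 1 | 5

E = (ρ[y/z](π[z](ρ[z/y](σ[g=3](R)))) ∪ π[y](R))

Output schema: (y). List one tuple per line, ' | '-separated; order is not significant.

Subexpression sizes:
  R → 6
  σ[g=3](R) → 1
  ρ[z/y](σ[g=3](R)) → 1
  π[z](ρ[z/y](σ[g=3](R))) → 1
  ρ[y/z](π[z](ρ[z/y](σ[g=3](R)))) → 1
  R → 6
  π[y](R) → 6
  (ρ[y/z](π[z](ρ[z/y](σ[g=3](R)))) ∪ π[y](R)) → 7

== RESULT ==
y
q
r
r
s
s
t
t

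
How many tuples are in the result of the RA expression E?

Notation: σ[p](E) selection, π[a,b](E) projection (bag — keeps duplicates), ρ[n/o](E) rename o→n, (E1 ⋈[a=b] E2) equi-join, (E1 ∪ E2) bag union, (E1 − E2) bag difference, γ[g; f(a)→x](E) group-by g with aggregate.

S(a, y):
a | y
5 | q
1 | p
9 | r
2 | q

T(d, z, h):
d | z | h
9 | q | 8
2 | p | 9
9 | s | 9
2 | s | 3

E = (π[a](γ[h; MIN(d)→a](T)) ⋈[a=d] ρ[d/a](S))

Subexpression sizes:
  T → 4
  γ[h; MIN(d)→a](T) → 3
  π[a](γ[h; MIN(d)→a](T)) → 3
  S → 4
  ρ[d/a](S) → 4
  (π[a](γ[h; MIN(d)→a](T)) ⋈[a=d] ρ[d/a](S)) → 3

|E| = 3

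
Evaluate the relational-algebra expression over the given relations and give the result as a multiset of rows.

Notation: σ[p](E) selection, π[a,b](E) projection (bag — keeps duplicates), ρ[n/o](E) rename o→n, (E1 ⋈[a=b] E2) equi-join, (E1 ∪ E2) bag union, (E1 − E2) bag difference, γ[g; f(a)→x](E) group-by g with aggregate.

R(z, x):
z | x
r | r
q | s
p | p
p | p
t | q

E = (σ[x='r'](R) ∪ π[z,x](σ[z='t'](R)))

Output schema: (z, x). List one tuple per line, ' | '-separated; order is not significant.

Stepwise |·|:
  R → 5
  σ[x='r'](R) → 1
  R → 5
  σ[z='t'](R) → 1
  π[z,x](σ[z='t'](R)) → 1
  (σ[x='r'](R) ∪ π[z,x](σ[z='t'](R))) → 2

== RESULT ==
z | x
r | r
t | q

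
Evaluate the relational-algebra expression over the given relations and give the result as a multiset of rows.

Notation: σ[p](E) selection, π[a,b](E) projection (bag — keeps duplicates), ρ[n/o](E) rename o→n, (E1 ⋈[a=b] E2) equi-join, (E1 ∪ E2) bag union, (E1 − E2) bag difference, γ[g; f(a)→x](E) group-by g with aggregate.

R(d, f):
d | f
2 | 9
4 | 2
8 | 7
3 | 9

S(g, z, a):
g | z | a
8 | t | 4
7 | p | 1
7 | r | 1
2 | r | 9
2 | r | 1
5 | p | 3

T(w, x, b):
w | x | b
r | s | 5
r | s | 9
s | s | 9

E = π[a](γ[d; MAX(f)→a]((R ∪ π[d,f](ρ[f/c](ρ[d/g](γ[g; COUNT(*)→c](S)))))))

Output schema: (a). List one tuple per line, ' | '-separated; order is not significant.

Per-node cardinality:
  R → 4
  S → 6
  γ[g; COUNT(*)→c](S) → 4
  ρ[d/g](γ[g; COUNT(*)→c](S)) → 4
  ρ[f/c](ρ[d/g](γ[g; COUNT(*)→c](S))) → 4
  π[d,f](ρ[f/c](ρ[d/g](γ[g; COUNT(*)→c](S)))) → 4
  (R ∪ π[d,f](ρ[f/c](ρ[d/g](γ[g; COUNT(*)→c](S))))) → 8
  γ[d; MAX(f)→a]((R ∪ π[d,f](ρ[f/c](ρ[d/g](γ[g; COUNT(*)→c](S)))))) → 6
  π[a](γ[d; MAX(f)→a]((R ∪ π[d,f](ρ[f/c](ρ[d/g](γ[g; COUNT(*)→c](S))))))) → 6

== RESULT ==
a
1
2
2
7
9
9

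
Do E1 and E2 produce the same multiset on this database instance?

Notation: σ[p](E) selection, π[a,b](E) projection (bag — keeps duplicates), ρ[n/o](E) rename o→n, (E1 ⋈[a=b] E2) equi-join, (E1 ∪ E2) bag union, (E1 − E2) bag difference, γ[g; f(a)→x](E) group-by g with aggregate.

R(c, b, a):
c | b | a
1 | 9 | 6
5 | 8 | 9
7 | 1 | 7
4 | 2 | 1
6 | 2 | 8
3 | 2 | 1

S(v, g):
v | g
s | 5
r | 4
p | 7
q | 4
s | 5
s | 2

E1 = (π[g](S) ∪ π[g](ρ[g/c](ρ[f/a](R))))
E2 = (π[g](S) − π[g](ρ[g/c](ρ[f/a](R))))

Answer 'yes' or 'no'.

E1 per-node cardinality:
  S → 6
  π[g](S) → 6
  R → 6
  ρ[f/a](R) → 6
  ρ[g/c](ρ[f/a](R)) → 6
  π[g](ρ[g/c](ρ[f/a](R))) → 6
  (π[g](S) ∪ π[g](ρ[g/c](ρ[f/a](R)))) → 12
E2 per-node cardinality:
  S → 6
  π[g](S) → 6
  R → 6
  ρ[f/a](R) → 6
  ρ[g/c](ρ[f/a](R)) → 6
  π[g](ρ[g/c](ρ[f/a](R))) → 6
  (π[g](S) − π[g](ρ[g/c](ρ[f/a](R)))) → 3

E1 result:
g
1
2
3
4
4
4
5
5
5
6
7
7
E2 result:
g
2
4
5
Witness: (6,) appears 1× in E1 but 0× in E2.

no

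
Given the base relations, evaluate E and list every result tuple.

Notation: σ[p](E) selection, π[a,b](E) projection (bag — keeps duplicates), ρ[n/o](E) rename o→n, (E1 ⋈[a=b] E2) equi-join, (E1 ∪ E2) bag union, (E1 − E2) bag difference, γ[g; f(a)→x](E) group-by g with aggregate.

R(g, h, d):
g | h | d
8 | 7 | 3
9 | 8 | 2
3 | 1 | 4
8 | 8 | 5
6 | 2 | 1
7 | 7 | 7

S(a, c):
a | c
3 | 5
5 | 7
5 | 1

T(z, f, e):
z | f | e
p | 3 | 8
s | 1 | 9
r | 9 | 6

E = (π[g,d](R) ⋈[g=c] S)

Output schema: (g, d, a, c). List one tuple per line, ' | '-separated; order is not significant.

Per-node cardinality:
  R → 6
  π[g,d](R) → 6
  S → 3
  (π[g,d](R) ⋈[g=c] S) → 1

== RESULT ==
g | d | a | c
7 | 7 | 5 | 7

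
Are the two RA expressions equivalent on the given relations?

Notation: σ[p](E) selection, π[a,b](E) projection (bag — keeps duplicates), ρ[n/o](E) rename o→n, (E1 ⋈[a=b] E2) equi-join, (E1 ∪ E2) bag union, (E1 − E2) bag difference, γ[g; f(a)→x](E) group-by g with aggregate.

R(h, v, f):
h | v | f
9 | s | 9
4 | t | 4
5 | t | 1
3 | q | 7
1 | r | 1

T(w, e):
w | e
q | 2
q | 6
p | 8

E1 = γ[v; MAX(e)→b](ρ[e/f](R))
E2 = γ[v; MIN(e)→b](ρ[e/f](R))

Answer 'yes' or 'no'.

E1 row counts bottom-up:
  R → 5
  ρ[e/f](R) → 5
  γ[v; MAX(e)→b](ρ[e/f](R)) → 4
E2 row counts bottom-up:
  R → 5
  ρ[e/f](R) → 5
  γ[v; MIN(e)→b](ρ[e/f](R)) → 4

E1 result:
v | b
q | 7
r | 1
s | 9
t | 4
E2 result:
v | b
q | 7
r | 1
s | 9
t | 1
Witness: ('t', 1) appears 0× in E1 but 1× in E2.

no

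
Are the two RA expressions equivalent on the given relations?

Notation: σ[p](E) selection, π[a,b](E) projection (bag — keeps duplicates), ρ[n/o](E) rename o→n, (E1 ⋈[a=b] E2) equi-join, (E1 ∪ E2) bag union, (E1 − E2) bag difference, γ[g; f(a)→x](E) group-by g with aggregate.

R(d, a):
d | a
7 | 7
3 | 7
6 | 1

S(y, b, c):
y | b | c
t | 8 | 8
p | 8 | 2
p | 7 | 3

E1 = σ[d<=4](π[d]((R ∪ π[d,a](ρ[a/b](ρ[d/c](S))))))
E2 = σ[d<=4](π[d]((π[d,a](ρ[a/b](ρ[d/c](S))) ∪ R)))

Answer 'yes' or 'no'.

E1 stepwise |·|:
  R → 3
  S → 3
  ρ[d/c](S) → 3
  ρ[a/b](ρ[d/c](S)) → 3
  π[d,a](ρ[a/b](ρ[d/c](S))) → 3
  (R ∪ π[d,a](ρ[a/b](ρ[d/c](S)))) → 6
  π[d]((R ∪ π[d,a](ρ[a/b](ρ[d/c](S))))) → 6
  σ[d<=4](π[d]((R ∪ π[d,a](ρ[a/b](ρ[d/c](S)))))) → 3
E2 stepwise |·|:
  S → 3
  ρ[d/c](S) → 3
  ρ[a/b](ρ[d/c](S)) → 3
  π[d,a](ρ[a/b](ρ[d/c](S))) → 3
  R → 3
  (π[d,a](ρ[a/b](ρ[d/c](S))) ∪ R) → 6
  π[d]((π[d,a](ρ[a/b](ρ[d/c](S))) ∪ R)) → 6
  σ[d<=4](π[d]((π[d,a](ρ[a/b](ρ[d/c](S))) ∪ R))) → 3

E1 and E2 produce the same multiset:
d
2
3
3

yes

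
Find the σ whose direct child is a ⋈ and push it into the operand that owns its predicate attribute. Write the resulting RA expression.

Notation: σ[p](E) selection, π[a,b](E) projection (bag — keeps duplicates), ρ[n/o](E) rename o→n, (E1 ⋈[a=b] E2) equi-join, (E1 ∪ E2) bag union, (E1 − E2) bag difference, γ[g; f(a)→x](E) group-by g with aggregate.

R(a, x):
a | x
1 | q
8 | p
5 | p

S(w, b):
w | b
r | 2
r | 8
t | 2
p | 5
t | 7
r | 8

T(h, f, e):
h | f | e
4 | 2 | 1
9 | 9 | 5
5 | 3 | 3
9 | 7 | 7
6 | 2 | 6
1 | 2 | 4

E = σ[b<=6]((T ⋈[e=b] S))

σ filters on b, owned by the right side.
E' = (T ⋈[e=b] σ[b<=6](S))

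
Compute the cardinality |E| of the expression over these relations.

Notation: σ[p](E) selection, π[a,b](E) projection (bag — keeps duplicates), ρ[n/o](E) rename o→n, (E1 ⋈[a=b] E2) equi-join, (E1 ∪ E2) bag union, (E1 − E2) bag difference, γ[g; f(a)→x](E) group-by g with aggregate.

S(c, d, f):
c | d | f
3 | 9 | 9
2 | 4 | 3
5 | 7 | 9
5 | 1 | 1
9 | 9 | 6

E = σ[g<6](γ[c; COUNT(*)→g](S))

Subexpression sizes:
  S → 5
  γ[c; COUNT(*)→g](S) → 4
  σ[g<6](γ[c; COUNT(*)→g](S)) → 4

|E| = 4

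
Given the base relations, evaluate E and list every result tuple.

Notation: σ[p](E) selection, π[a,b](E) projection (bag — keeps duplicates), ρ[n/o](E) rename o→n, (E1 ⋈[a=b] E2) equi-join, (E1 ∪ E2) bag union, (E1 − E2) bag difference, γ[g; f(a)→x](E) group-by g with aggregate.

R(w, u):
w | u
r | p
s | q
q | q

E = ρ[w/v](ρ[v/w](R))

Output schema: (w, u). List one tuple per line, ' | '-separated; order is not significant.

Subexpression sizes:
  R → 3
  ρ[v/w](R) → 3
  ρ[w/v](ρ[v/w](R)) → 3

== RESULT ==
w | u
q | q
r | p
s | q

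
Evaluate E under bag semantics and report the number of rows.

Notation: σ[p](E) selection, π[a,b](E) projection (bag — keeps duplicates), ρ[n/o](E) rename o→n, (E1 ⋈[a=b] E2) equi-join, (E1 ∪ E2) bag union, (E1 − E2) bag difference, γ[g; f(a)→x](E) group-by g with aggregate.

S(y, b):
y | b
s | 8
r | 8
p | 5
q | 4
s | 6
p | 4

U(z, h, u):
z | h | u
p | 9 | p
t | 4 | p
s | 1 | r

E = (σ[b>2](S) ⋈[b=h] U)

Per-node cardinality:
  S → 6
  σ[b>2](S) → 6
  U → 3
  (σ[b>2](S) ⋈[b=h] U) → 2

|E| = 2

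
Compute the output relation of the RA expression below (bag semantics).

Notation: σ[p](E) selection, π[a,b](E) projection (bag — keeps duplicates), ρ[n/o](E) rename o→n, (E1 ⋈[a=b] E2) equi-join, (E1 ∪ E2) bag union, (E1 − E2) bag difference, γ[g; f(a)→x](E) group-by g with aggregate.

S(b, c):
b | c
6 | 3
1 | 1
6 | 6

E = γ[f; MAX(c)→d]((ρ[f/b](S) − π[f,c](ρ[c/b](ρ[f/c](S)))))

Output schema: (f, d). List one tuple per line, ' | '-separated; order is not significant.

Per-node cardinality:
  S → 3
  ρ[f/b](S) → 3
  S → 3
  ρ[f/c](S) → 3
  ρ[c/b](ρ[f/c](S)) → 3
  π[f,c](ρ[c/b](ρ[f/c](S))) → 3
  (ρ[f/b](S) − π[f,c](ρ[c/b](ρ[f/c](S)))) → 1
  γ[f; MAX(c)→d]((ρ[f/b](S) − π[f,c](ρ[c/b](ρ[f/c](S))))) → 1

== RESULT ==
f | d
6 | 3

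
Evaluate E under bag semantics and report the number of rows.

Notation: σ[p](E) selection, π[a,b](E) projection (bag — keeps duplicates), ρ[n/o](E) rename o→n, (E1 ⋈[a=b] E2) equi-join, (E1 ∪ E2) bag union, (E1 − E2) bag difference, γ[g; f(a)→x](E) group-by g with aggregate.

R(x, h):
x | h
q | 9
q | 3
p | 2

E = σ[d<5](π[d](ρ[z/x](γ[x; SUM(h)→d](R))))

Per-node cardinality:
  R → 3
  γ[x; SUM(h)→d](R) → 2
  ρ[z/x](γ[x; SUM(h)→d](R)) → 2
  π[d](ρ[z/x](γ[x; SUM(h)→d](R))) → 2
  σ[d<5](π[d](ρ[z/x](γ[x; SUM(h)→d](R)))) → 1

|E| = 1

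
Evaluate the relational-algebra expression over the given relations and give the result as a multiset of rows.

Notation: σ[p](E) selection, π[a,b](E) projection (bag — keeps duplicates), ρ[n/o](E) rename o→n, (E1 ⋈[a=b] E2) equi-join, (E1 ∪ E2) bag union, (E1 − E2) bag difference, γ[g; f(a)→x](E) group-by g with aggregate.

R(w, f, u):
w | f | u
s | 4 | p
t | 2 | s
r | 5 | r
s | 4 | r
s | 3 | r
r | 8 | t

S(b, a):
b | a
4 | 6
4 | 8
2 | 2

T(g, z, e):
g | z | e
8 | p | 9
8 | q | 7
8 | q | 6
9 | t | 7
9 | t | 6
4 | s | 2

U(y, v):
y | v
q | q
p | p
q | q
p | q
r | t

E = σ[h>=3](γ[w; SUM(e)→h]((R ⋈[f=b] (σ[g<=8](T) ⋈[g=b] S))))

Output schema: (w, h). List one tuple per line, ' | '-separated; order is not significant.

Row counts bottom-up:
  R → 6
  T → 6
  σ[g<=8](T) → 4
  S → 3
  (σ[g<=8](T) ⋈[g=b] S) → 2
  (R ⋈[f=b] (σ[g<=8](T) ⋈[g=b] S)) → 4
  γ[w; SUM(e)→h]((R ⋈[f=b] (σ[g<=8](T) ⋈[g=b] S))) → 1
  σ[h>=3](γ[w; SUM(e)→h]((R ⋈[f=b] (σ[g<=8](T) ⋈[g=b] S)))) → 1

== RESULT ==
w | h
s | 8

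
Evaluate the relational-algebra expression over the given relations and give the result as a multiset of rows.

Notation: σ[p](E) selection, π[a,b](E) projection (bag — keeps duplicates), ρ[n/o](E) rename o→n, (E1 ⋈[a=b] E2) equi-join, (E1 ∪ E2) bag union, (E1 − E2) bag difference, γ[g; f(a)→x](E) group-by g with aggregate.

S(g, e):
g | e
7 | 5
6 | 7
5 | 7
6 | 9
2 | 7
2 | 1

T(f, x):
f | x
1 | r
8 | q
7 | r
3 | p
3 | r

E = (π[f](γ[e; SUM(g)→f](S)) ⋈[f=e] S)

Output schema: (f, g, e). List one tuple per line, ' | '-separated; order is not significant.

Subexpression sizes:
  S → 6
  γ[e; SUM(g)→f](S) → 4
  π[f](γ[e; SUM(g)→f](S)) → 4
  S → 6
  (π[f](γ[e; SUM(g)→f](S)) ⋈[f=e] S) → 3

== RESULT ==
f | g | e
7 | 2 | 7
7 | 5 | 7
7 | 6 | 7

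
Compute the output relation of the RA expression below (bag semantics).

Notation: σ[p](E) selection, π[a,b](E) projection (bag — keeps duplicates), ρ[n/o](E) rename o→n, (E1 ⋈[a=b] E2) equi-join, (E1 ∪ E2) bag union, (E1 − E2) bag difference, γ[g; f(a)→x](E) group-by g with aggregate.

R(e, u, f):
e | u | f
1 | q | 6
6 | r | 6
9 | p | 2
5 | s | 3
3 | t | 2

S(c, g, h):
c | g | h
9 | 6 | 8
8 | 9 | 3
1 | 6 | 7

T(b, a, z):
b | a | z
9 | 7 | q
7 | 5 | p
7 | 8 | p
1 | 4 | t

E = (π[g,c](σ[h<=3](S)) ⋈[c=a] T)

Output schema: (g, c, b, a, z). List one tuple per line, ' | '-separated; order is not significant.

Stepwise |·|:
  S → 3
  σ[h<=3](S) → 1
  π[g,c](σ[h<=3](S)) → 1
  T → 4
  (π[g,c](σ[h<=3](S)) ⋈[c=a] T) → 1

== RESULT ==
g | c | b | a | z
9 | 8 | 7 | 8 | p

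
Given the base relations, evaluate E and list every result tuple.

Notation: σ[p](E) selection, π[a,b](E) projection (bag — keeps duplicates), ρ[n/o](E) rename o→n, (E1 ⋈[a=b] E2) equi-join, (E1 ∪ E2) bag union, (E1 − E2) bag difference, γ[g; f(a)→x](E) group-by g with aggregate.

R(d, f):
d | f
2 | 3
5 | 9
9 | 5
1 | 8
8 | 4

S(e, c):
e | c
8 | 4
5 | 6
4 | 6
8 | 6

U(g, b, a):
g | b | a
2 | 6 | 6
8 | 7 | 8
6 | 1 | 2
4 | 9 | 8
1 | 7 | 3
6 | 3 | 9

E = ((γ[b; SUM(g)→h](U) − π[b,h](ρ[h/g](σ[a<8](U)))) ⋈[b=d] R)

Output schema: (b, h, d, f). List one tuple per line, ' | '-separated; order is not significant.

Stepwise |·|:
  U → 6
  γ[b; SUM(g)→h](U) → 5
  U → 6
  σ[a<8](U) → 3
  ρ[h/g](σ[a<8](U)) → 3
  π[b,h](ρ[h/g](σ[a<8](U))) → 3
  (γ[b; SUM(g)→h](U) − π[b,h](ρ[h/g](σ[a<8](U)))) → 3
  R → 5
  ((γ[b; SUM(g)→h](U) − π[b,h](ρ[h/g](σ[a<8](U)))) ⋈[b=d] R) → 1

== RESULT ==
b | h | d | f
9 | 4 | 9 | 5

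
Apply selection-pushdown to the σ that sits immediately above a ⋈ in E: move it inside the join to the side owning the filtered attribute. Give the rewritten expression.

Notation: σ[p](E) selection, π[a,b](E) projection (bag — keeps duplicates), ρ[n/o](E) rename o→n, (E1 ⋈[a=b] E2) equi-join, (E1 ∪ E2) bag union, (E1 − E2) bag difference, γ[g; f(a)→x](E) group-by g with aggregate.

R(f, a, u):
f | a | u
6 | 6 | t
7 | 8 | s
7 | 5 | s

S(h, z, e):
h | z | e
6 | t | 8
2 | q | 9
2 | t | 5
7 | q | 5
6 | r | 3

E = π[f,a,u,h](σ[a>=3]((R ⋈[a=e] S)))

σ filters on a, owned by the left side.
E' = π[f,a,u,h]((σ[a>=3](R) ⋈[a=e] S))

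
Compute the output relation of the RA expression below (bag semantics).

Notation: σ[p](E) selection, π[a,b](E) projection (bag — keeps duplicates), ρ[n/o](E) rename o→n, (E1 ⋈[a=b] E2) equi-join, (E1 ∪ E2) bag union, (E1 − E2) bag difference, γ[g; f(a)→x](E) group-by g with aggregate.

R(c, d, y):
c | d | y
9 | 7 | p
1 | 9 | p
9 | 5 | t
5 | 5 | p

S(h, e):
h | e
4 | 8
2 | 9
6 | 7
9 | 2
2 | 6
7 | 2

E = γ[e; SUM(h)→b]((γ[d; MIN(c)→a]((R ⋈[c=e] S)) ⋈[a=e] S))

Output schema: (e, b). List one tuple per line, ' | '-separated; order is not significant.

Per-node cardinality:
  R → 4
  S → 6
  (R ⋈[c=e] S) → 2
  γ[d; MIN(c)→a]((R ⋈[c=e] S)) → 2
  S → 6
  (γ[d; MIN(c)→a]((R ⋈[c=e] S)) ⋈[a=e] S) → 2
  γ[e; SUM(h)→b]((γ[d; MIN(c)→a]((R ⋈[c=e] S)) ⋈[a=e] S)) → 1

== RESULT ==
e | b
9 | 4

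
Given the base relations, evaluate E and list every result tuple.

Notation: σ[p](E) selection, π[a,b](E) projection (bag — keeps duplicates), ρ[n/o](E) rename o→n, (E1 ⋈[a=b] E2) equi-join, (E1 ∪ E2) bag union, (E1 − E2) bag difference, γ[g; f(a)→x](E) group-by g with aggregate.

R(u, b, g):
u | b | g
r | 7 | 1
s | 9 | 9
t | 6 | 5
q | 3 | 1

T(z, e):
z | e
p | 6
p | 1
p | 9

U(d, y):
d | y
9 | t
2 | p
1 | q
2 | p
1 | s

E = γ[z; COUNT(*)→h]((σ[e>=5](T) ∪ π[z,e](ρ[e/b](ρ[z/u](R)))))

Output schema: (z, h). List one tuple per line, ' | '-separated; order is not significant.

Stepwise |·|:
  T → 3
  σ[e>=5](T) → 2
  R → 4
  ρ[z/u](R) → 4
  ρ[e/b](ρ[z/u](R)) → 4
  π[z,e](ρ[e/b](ρ[z/u](R))) → 4
  (σ[e>=5](T) ∪ π[z,e](ρ[e/b](ρ[z/u](R)))) → 6
  γ[z; COUNT(*)→h]((σ[e>=5](T) ∪ π[z,e](ρ[e/b](ρ[z/u](R))))) → 5

== RESULT ==
z | h
p | 2
q | 1
r | 1
s | 1
t | 1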